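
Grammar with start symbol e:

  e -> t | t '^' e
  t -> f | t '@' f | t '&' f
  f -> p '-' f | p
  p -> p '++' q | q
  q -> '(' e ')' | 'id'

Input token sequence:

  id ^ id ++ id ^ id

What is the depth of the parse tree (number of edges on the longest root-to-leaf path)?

[e [t [f [p [q id]]]] ^ [e [t [f [p [p [q id]] ++ [q id]]]] ^ [e [t [f [p [q id]]]]]]]

7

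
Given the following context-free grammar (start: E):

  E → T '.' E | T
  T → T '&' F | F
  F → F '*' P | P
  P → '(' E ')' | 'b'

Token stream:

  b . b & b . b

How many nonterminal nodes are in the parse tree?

15

[E [T [F [P b]]] . [E [T [T [F [P b]]] & [F [P b]]] . [E [T [F [P b]]]]]]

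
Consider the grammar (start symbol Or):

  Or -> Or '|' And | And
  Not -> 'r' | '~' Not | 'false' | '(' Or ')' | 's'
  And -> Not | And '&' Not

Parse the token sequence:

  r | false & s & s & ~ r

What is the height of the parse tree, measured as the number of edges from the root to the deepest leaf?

[Or [Or [And [Not r]]] | [And [And [And [And [Not false]] & [Not s]] & [Not s]] & [Not ~ [Not r]]]]

6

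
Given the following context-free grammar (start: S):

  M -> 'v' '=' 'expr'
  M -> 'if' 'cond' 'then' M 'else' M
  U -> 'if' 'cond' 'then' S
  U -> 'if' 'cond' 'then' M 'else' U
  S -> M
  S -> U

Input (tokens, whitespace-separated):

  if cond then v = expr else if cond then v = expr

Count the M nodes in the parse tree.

2

[S [U if cond then [M v = expr] else [U if cond then [S [M v = expr]]]]]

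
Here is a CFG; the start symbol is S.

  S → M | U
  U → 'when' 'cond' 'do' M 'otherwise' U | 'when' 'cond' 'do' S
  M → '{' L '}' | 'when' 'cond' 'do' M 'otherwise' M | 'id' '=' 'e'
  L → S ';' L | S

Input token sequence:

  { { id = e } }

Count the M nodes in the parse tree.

3

[S [M { [L [S [M { [L [S [M id = e]]] }]]] }]]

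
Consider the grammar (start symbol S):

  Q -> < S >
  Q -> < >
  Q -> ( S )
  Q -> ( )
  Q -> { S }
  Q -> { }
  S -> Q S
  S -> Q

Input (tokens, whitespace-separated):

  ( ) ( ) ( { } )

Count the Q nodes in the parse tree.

[S [Q ( )] [S [Q ( )] [S [Q ( [S [Q { }]] )]]]]

4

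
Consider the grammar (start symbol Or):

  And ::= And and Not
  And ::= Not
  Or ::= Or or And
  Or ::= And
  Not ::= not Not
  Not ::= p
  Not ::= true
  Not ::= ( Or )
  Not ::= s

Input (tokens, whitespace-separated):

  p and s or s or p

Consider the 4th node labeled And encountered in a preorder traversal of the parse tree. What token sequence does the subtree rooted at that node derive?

[Or [Or [Or [And [And [Not p]] and [Not s]]] or [And [Not s]]] or [And [Not p]]]

p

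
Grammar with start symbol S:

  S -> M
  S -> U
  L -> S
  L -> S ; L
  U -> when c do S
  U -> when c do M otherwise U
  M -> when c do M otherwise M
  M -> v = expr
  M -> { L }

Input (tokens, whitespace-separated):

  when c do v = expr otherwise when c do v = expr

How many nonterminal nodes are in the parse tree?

6

[S [U when c do [M v = expr] otherwise [U when c do [S [M v = expr]]]]]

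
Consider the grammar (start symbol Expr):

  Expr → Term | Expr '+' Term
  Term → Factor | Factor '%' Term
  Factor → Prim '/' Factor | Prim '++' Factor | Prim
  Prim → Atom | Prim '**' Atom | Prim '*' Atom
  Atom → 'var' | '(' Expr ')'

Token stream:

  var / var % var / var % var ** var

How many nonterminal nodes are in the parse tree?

[Expr [Term [Factor [Prim [Atom var]] / [Factor [Prim [Atom var]]]] % [Term [Factor [Prim [Atom var]] / [Factor [Prim [Atom var]]]] % [Term [Factor [Prim [Prim [Atom var]] ** [Atom var]]]]]]]

21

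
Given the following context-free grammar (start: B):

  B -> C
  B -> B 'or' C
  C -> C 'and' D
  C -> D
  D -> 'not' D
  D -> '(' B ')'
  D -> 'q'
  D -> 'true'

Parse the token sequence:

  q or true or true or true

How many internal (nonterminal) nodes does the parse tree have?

[B [B [B [B [C [D q]]] or [C [D true]]] or [C [D true]]] or [C [D true]]]

12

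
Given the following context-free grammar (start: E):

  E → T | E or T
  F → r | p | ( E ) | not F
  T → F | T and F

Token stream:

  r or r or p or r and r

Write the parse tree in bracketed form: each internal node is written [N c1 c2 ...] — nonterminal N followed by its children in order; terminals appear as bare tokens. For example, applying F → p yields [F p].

[E [E [E [E [T [F r]]] or [T [F r]]] or [T [F p]]] or [T [T [F r]] and [F r]]]

E
E or T
E or T or T
E or T or T or T
T or T or T or T
F or T or T or T
r or T or T or T
r or F or T or T
r or r or T or T
r or r or F or T
r or r or p or T
r or r or p or T and F
r or r or p or F and F
r or r or p or r and F
r or r or p or r and r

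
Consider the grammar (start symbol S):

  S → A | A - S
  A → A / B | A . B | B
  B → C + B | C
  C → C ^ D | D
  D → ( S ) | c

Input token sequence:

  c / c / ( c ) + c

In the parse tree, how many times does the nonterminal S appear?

2

[S [A [A [A [B [C [D c]]]] / [B [C [D c]]]] / [B [C [D ( [S [A [B [C [D c]]]]] )]] + [B [C [D c]]]]]]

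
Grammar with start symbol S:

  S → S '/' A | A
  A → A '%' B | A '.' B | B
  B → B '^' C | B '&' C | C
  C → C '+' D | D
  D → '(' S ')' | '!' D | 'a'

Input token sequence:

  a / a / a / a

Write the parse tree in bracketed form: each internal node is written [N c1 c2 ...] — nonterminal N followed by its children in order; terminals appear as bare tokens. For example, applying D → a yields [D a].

S
S / A
S / A / A
S / A / A / A
A / A / A / A
B / A / A / A
C / A / A / A
D / A / A / A
a / A / A / A
a / B / A / A
a / C / A / A
a / D / A / A
a / a / A / A
a / a / B / A
a / a / C / A
a / a / D / A
a / a / a / A
a / a / a / B
a / a / a / C
a / a / a / D
a / a / a / a

[S [S [S [S [A [B [C [D a]]]]] / [A [B [C [D a]]]]] / [A [B [C [D a]]]]] / [A [B [C [D a]]]]]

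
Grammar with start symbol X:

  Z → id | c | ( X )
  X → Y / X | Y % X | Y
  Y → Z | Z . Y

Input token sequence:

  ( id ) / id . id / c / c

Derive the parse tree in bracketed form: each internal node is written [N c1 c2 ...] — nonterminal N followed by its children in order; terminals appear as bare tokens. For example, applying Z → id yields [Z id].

[X [Y [Z ( [X [Y [Z id]]] )]] / [X [Y [Z id] . [Y [Z id]]] / [X [Y [Z c]] / [X [Y [Z c]]]]]]

X
Y / X
Z / X
( X ) / X
( Y ) / X
( Z ) / X
( id ) / X
( id ) / Y / X
( id ) / Z . Y / X
( id ) / id . Y / X
( id ) / id . Z / X
( id ) / id . id / X
( id ) / id . id / Y / X
( id ) / id . id / Z / X
( id ) / id . id / c / X
( id ) / id . id / c / Y
( id ) / id . id / c / Z
( id ) / id . id / c / c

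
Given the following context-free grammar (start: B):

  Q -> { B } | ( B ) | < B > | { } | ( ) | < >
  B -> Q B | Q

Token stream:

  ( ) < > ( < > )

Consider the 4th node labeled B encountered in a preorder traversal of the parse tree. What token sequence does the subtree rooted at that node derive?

[B [Q ( )] [B [Q < >] [B [Q ( [B [Q < >]] )]]]]

< >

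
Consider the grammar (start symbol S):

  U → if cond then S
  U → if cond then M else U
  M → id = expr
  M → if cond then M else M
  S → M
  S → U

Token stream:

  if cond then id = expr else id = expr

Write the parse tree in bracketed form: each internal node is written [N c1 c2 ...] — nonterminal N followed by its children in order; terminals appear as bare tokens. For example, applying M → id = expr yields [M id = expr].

[S [M if cond then [M id = expr] else [M id = expr]]]

S
M
if cond then M else M
if cond then id = expr else M
if cond then id = expr else id = expr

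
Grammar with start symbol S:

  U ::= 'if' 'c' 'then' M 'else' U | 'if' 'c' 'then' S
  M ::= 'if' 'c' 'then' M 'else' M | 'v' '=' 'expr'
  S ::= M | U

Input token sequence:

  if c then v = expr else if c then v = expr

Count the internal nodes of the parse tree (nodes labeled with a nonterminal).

6

[S [U if c then [M v = expr] else [U if c then [S [M v = expr]]]]]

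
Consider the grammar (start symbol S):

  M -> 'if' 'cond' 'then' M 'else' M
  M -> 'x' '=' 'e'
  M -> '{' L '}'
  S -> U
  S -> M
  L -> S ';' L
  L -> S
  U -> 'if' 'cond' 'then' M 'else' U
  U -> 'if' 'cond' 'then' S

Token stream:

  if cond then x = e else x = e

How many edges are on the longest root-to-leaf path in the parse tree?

3

[S [M if cond then [M x = e] else [M x = e]]]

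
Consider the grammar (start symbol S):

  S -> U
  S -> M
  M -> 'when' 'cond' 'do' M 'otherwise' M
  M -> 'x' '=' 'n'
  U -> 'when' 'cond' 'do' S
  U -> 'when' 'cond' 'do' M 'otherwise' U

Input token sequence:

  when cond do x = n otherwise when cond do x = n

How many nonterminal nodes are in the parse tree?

[S [U when cond do [M x = n] otherwise [U when cond do [S [M x = n]]]]]

6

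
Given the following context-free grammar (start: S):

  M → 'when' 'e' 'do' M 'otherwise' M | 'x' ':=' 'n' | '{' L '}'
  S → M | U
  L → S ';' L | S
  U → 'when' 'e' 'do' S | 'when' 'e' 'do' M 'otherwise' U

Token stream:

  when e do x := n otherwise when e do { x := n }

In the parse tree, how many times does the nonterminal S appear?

[S [U when e do [M x := n] otherwise [U when e do [S [M { [L [S [M x := n]]] }]]]]]

3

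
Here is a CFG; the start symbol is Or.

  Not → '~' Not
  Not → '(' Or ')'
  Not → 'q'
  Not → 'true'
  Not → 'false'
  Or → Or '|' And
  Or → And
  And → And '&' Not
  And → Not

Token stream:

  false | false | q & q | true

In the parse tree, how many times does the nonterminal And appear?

5

[Or [Or [Or [Or [And [Not false]]] | [And [Not false]]] | [And [And [Not q]] & [Not q]]] | [And [Not true]]]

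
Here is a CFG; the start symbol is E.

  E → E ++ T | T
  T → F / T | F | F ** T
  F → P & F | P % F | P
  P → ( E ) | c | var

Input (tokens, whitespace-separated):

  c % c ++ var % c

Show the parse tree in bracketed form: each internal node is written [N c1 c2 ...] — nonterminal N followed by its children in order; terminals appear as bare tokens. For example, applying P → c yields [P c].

E
E ++ T
T ++ T
F ++ T
P % F ++ T
c % F ++ T
c % P ++ T
c % c ++ T
c % c ++ F
c % c ++ P % F
c % c ++ var % F
c % c ++ var % P
c % c ++ var % c

[E [E [T [F [P c] % [F [P c]]]]] ++ [T [F [P var] % [F [P c]]]]]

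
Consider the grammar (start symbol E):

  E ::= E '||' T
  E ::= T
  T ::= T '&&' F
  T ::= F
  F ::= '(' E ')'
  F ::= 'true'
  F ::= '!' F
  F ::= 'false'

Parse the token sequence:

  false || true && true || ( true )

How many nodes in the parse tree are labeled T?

[E [E [E [T [F false]]] || [T [T [F true]] && [F true]]] || [T [F ( [E [T [F true]]] )]]]

5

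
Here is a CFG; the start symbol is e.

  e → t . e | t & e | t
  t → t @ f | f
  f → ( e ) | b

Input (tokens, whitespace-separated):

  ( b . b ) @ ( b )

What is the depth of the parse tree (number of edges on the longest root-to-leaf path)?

[e [t [t [f ( [e [t [f b]] . [e [t [f b]]]] )]] @ [f ( [e [t [f b]]] )]]]

8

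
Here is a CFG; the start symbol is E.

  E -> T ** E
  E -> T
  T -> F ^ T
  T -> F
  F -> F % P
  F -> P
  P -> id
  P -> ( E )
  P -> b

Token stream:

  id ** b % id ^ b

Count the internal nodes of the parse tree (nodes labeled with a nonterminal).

[E [T [F [P id]]] ** [E [T [F [F [P b]] % [P id]] ^ [T [F [P b]]]]]]

13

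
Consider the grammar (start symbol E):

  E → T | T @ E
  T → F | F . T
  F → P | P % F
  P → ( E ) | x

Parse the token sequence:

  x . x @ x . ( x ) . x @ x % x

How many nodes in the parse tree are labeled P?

[E [T [F [P x]] . [T [F [P x]]]] @ [E [T [F [P x]] . [T [F [P ( [E [T [F [P x]]]] )]] . [T [F [P x]]]]] @ [E [T [F [P x] % [F [P x]]]]]]]

8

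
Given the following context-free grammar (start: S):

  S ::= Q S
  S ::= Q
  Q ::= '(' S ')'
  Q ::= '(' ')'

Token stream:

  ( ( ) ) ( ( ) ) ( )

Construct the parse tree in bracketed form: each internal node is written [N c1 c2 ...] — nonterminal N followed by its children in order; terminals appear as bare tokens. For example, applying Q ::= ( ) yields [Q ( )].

[S [Q ( [S [Q ( )]] )] [S [Q ( [S [Q ( )]] )] [S [Q ( )]]]]

S
Q S
( S ) S
( Q ) S
( ( ) ) S
( ( ) ) Q S
( ( ) ) ( S ) S
( ( ) ) ( Q ) S
( ( ) ) ( ( ) ) S
( ( ) ) ( ( ) ) Q
( ( ) ) ( ( ) ) ( )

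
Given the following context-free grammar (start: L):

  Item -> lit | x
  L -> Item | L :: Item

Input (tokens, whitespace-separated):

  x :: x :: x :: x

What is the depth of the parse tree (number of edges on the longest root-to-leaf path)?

5

[L [L [L [L [Item x]] :: [Item x]] :: [Item x]] :: [Item x]]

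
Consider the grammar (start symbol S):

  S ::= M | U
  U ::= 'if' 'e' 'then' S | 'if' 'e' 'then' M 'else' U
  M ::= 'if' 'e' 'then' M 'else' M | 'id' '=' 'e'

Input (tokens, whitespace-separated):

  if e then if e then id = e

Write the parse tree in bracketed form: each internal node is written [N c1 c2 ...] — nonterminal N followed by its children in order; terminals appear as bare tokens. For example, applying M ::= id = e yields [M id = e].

S
U
if e then S
if e then U
if e then if e then S
if e then if e then M
if e then if e then id = e

[S [U if e then [S [U if e then [S [M id = e]]]]]]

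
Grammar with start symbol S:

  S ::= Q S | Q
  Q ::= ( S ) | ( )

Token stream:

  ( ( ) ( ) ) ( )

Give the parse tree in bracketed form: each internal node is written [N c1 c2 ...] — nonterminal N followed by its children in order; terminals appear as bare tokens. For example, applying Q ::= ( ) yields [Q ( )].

S
Q S
( S ) S
( Q S ) S
( ( ) S ) S
( ( ) Q ) S
( ( ) ( ) ) S
( ( ) ( ) ) Q
( ( ) ( ) ) ( )

[S [Q ( [S [Q ( )] [S [Q ( )]]] )] [S [Q ( )]]]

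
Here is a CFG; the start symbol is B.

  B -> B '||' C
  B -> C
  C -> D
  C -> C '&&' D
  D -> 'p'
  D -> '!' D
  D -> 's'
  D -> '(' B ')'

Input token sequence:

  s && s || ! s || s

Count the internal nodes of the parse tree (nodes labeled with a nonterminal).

[B [B [B [C [C [D s]] && [D s]]] || [C [D ! [D s]]]] || [C [D s]]]

12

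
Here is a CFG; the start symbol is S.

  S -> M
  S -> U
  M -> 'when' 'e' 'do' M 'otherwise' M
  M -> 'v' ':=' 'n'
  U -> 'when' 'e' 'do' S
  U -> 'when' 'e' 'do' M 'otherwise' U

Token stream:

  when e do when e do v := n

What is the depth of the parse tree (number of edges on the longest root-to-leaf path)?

6

[S [U when e do [S [U when e do [S [M v := n]]]]]]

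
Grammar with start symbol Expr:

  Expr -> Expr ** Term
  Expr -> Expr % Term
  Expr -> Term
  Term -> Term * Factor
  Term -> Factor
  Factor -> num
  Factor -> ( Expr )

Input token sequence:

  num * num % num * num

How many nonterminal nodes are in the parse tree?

[Expr [Expr [Term [Term [Factor num]] * [Factor num]]] % [Term [Term [Factor num]] * [Factor num]]]

10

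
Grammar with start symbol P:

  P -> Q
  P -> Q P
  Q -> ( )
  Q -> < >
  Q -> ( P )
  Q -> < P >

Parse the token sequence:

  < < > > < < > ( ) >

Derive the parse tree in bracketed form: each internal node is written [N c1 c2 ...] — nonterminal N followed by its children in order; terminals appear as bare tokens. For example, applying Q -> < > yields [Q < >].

[P [Q < [P [Q < >]] >] [P [Q < [P [Q < >] [P [Q ( )]]] >]]]

P
Q P
< P > P
< Q > P
< < > > P
< < > > Q
< < > > < P >
< < > > < Q P >
< < > > < < > P >
< < > > < < > Q >
< < > > < < > ( ) >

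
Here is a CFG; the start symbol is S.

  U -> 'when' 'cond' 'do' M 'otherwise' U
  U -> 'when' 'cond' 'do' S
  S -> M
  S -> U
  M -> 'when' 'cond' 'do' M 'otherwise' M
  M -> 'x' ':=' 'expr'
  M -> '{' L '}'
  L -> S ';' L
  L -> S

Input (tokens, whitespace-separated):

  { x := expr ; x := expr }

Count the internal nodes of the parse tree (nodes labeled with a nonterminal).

8

[S [M { [L [S [M x := expr]] ; [L [S [M x := expr]]]] }]]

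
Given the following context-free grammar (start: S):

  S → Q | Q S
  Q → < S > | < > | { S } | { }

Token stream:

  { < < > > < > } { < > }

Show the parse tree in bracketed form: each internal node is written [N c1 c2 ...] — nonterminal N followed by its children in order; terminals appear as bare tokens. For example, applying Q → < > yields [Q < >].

S
Q S
{ S } S
{ Q S } S
{ < S > S } S
{ < Q > S } S
{ < < > > S } S
{ < < > > Q } S
{ < < > > < > } S
{ < < > > < > } Q
{ < < > > < > } { S }
{ < < > > < > } { Q }
{ < < > > < > } { < > }

[S [Q { [S [Q < [S [Q < >]] >] [S [Q < >]]] }] [S [Q { [S [Q < >]] }]]]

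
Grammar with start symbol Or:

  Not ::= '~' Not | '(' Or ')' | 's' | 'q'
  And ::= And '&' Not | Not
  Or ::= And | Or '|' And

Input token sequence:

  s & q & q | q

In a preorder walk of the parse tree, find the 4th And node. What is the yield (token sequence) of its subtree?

q

[Or [Or [And [And [And [Not s]] & [Not q]] & [Not q]]] | [And [Not q]]]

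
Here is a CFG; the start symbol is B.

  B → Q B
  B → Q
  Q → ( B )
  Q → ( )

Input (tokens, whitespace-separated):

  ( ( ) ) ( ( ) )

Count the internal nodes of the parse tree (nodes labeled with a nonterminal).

[B [Q ( [B [Q ( )]] )] [B [Q ( [B [Q ( )]] )]]]

8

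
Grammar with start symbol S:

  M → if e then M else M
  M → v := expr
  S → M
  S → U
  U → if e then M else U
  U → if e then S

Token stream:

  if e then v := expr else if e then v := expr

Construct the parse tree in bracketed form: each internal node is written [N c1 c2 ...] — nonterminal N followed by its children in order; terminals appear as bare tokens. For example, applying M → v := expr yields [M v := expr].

S
U
if e then M else U
if e then v := expr else U
if e then v := expr else if e then S
if e then v := expr else if e then M
if e then v := expr else if e then v := expr

[S [U if e then [M v := expr] else [U if e then [S [M v := expr]]]]]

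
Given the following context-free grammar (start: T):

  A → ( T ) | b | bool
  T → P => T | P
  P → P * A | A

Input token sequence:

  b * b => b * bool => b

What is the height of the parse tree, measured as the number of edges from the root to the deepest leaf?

[T [P [P [A b]] * [A b]] => [T [P [P [A b]] * [A bool]] => [T [P [A b]]]]]

5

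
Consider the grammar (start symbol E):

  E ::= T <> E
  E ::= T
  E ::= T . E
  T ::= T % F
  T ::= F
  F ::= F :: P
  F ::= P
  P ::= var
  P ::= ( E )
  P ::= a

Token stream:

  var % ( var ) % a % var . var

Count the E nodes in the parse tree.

3

[E [T [T [T [T [F [P var]]] % [F [P ( [E [T [F [P var]]]] )]]] % [F [P a]]] % [F [P var]]] . [E [T [F [P var]]]]]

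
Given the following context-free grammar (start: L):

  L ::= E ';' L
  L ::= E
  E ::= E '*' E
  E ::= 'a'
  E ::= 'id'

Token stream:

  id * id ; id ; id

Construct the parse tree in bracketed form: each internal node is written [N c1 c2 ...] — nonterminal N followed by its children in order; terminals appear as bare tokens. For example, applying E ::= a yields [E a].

L
E ; L
E * E ; L
id * E ; L
id * id ; L
id * id ; E ; L
id * id ; id ; L
id * id ; id ; E
id * id ; id ; id

[L [E [E id] * [E id]] ; [L [E id] ; [L [E id]]]]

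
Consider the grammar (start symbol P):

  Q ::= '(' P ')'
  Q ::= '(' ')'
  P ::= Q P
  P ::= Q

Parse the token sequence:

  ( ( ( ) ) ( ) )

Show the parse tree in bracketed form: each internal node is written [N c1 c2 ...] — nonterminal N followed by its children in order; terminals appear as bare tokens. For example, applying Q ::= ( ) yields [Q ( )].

[P [Q ( [P [Q ( [P [Q ( )]] )] [P [Q ( )]]] )]]

P
Q
( P )
( Q P )
( ( P ) P )
( ( Q ) P )
( ( ( ) ) P )
( ( ( ) ) Q )
( ( ( ) ) ( ) )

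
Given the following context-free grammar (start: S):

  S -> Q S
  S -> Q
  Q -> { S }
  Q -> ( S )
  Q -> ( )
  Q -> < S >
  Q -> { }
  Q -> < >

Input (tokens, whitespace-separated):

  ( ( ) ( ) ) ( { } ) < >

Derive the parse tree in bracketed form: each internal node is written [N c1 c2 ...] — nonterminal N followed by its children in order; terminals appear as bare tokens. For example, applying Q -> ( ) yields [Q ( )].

S
Q S
( S ) S
( Q S ) S
( ( ) S ) S
( ( ) Q ) S
( ( ) ( ) ) S
( ( ) ( ) ) Q S
( ( ) ( ) ) ( S ) S
( ( ) ( ) ) ( Q ) S
( ( ) ( ) ) ( { } ) S
( ( ) ( ) ) ( { } ) Q
( ( ) ( ) ) ( { } ) < >

[S [Q ( [S [Q ( )] [S [Q ( )]]] )] [S [Q ( [S [Q { }]] )] [S [Q < >]]]]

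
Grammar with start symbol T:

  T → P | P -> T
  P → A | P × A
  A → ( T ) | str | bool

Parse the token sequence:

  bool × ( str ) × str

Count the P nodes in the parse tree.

4

[T [P [P [P [A bool]] × [A ( [T [P [A str]]] )]] × [A str]]]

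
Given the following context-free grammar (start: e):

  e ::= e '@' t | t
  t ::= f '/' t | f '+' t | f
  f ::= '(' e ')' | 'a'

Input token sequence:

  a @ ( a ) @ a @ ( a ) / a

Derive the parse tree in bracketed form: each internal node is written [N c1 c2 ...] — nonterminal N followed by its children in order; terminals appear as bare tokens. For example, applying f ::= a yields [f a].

[e [e [e [e [t [f a]]] @ [t [f ( [e [t [f a]]] )]]] @ [t [f a]]] @ [t [f ( [e [t [f a]]] )] / [t [f a]]]]

e
e @ t
e @ t @ t
e @ t @ t @ t
t @ t @ t @ t
f @ t @ t @ t
a @ t @ t @ t
a @ f @ t @ t
a @ ( e ) @ t @ t
a @ ( t ) @ t @ t
a @ ( f ) @ t @ t
a @ ( a ) @ t @ t
a @ ( a ) @ f @ t
a @ ( a ) @ a @ t
a @ ( a ) @ a @ f / t
a @ ( a ) @ a @ ( e ) / t
a @ ( a ) @ a @ ( t ) / t
a @ ( a ) @ a @ ( f ) / t
a @ ( a ) @ a @ ( a ) / t
a @ ( a ) @ a @ ( a ) / f
a @ ( a ) @ a @ ( a ) / a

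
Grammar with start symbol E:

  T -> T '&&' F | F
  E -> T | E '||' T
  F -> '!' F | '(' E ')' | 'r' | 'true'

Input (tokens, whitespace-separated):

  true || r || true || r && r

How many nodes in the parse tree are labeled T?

[E [E [E [E [T [F true]]] || [T [F r]]] || [T [F true]]] || [T [T [F r]] && [F r]]]

5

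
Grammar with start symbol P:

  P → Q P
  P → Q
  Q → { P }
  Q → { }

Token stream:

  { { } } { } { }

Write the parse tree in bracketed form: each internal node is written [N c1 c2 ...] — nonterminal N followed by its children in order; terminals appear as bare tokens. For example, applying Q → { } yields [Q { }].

[P [Q { [P [Q { }]] }] [P [Q { }] [P [Q { }]]]]

P
Q P
{ P } P
{ Q } P
{ { } } P
{ { } } Q P
{ { } } { } P
{ { } } { } Q
{ { } } { } { }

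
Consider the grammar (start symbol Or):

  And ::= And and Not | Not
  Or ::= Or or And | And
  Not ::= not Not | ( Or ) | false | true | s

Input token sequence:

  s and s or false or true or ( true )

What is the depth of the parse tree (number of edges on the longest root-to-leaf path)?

7

[Or [Or [Or [Or [And [And [Not s]] and [Not s]]] or [And [Not false]]] or [And [Not true]]] or [And [Not ( [Or [And [Not true]]] )]]]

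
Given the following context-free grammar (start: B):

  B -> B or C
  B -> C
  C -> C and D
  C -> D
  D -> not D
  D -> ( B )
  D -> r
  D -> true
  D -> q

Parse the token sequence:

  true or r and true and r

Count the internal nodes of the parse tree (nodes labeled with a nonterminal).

[B [B [C [D true]]] or [C [C [C [D r]] and [D true]] and [D r]]]

10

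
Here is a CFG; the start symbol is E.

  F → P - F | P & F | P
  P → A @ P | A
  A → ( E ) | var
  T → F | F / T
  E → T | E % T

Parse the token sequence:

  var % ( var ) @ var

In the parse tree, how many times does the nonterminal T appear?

3

[E [E [T [F [P [A var]]]]] % [T [F [P [A ( [E [T [F [P [A var]]]]] )] @ [P [A var]]]]]]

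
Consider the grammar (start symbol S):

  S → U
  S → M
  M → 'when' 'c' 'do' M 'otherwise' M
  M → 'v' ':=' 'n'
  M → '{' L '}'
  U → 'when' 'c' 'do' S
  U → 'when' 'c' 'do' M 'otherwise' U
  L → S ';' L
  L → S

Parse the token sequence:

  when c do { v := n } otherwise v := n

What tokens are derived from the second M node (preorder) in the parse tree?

{ v := n }

[S [M when c do [M { [L [S [M v := n]]] }] otherwise [M v := n]]]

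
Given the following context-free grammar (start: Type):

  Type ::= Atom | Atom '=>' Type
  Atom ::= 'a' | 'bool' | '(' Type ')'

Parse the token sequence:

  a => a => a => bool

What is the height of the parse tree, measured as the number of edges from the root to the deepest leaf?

[Type [Atom a] => [Type [Atom a] => [Type [Atom a] => [Type [Atom bool]]]]]

5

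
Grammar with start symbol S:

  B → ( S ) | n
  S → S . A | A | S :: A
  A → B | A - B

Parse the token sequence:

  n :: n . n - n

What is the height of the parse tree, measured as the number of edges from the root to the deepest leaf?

[S [S [S [A [B n]]] :: [A [B n]]] . [A [A [B n]] - [B n]]]

5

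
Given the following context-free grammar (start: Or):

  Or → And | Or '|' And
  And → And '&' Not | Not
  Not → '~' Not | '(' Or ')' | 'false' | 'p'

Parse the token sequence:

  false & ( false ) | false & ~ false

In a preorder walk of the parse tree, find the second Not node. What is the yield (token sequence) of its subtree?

[Or [Or [And [And [Not false]] & [Not ( [Or [And [Not false]]] )]]] | [And [And [Not false]] & [Not ~ [Not false]]]]

( false )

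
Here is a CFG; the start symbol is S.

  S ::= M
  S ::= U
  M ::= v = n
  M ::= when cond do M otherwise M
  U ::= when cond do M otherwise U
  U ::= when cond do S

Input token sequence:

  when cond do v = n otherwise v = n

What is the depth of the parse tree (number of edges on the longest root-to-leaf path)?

[S [M when cond do [M v = n] otherwise [M v = n]]]

3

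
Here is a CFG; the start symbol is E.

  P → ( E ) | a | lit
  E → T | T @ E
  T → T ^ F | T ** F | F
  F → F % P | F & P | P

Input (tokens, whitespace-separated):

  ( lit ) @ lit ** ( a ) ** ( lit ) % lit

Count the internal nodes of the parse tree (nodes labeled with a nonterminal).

28

[E [T [F [P ( [E [T [F [P lit]]]] )]]] @ [E [T [T [T [F [P lit]]] ** [F [P ( [E [T [F [P a]]]] )]]] ** [F [F [P ( [E [T [F [P lit]]]] )]] % [P lit]]]]]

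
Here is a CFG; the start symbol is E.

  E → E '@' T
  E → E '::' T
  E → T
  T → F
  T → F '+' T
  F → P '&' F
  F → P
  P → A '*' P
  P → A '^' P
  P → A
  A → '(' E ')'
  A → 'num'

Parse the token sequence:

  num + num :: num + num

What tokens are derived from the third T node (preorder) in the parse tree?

[E [E [T [F [P [A num]]] + [T [F [P [A num]]]]]] :: [T [F [P [A num]]] + [T [F [P [A num]]]]]]

num + num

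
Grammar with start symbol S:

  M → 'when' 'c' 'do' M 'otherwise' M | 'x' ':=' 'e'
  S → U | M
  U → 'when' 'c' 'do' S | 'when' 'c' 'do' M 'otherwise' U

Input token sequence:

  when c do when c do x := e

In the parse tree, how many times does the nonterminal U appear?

[S [U when c do [S [U when c do [S [M x := e]]]]]]

2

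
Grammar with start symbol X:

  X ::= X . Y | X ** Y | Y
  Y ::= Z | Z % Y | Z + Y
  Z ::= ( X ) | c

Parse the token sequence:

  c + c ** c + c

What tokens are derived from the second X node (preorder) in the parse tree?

[X [X [Y [Z c] + [Y [Z c]]]] ** [Y [Z c] + [Y [Z c]]]]

c + c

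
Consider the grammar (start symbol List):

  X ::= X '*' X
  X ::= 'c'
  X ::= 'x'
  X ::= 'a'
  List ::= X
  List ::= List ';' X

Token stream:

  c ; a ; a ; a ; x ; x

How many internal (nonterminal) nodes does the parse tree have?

[List [List [List [List [List [List [X c]] ; [X a]] ; [X a]] ; [X a]] ; [X x]] ; [X x]]

12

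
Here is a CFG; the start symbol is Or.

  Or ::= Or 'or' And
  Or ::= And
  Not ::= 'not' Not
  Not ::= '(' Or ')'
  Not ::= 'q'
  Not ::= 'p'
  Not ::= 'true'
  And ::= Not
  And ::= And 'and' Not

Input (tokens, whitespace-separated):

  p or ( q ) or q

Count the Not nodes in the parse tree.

4

[Or [Or [Or [And [Not p]]] or [And [Not ( [Or [And [Not q]]] )]]] or [And [Not q]]]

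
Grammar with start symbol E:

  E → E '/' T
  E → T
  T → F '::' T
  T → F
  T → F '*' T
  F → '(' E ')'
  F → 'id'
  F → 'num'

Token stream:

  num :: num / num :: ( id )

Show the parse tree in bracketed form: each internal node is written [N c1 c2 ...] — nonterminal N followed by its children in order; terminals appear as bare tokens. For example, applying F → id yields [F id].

E
E / T
T / T
F :: T / T
num :: T / T
num :: F / T
num :: num / T
num :: num / F :: T
num :: num / num :: T
num :: num / num :: F
num :: num / num :: ( E )
num :: num / num :: ( T )
num :: num / num :: ( F )
num :: num / num :: ( id )

[E [E [T [F num] :: [T [F num]]]] / [T [F num] :: [T [F ( [E [T [F id]]] )]]]]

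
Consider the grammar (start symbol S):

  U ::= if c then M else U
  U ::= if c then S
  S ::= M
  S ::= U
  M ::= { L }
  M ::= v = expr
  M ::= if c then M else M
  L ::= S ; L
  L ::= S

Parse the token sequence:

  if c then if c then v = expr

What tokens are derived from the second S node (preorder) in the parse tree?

if c then v = expr

[S [U if c then [S [U if c then [S [M v = expr]]]]]]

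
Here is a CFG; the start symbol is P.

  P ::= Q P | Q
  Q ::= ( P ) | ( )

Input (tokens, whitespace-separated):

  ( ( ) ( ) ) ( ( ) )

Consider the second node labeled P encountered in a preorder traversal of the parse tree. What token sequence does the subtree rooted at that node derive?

( ) ( )

[P [Q ( [P [Q ( )] [P [Q ( )]]] )] [P [Q ( [P [Q ( )]] )]]]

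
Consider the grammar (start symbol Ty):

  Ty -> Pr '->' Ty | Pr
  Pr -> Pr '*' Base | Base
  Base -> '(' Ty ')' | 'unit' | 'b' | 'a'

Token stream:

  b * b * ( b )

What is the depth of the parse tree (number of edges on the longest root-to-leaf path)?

[Ty [Pr [Pr [Pr [Base b]] * [Base b]] * [Base ( [Ty [Pr [Base b]]] )]]]

6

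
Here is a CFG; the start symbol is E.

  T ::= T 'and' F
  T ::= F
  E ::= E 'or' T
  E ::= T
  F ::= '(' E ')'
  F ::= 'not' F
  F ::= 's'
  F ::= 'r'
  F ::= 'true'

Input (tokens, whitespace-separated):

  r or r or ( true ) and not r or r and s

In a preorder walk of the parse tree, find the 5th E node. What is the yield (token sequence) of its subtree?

true

[E [E [E [E [T [F r]]] or [T [F r]]] or [T [T [F ( [E [T [F true]]] )]] and [F not [F r]]]] or [T [T [F r]] and [F s]]]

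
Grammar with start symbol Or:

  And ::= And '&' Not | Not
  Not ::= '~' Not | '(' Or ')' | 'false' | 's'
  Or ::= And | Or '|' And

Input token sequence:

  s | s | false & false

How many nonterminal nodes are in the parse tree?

11

[Or [Or [Or [And [Not s]]] | [And [Not s]]] | [And [And [Not false]] & [Not false]]]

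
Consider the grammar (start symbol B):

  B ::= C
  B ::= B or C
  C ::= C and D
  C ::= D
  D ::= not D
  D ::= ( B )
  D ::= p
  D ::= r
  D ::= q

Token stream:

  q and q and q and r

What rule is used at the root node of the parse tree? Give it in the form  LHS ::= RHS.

B ::= C

[B [C [C [C [C [D q]] and [D q]] and [D q]] and [D r]]]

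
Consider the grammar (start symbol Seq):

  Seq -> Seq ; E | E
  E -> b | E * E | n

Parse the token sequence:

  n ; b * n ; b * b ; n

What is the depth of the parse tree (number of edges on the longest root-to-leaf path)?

[Seq [Seq [Seq [Seq [E n]] ; [E [E b] * [E n]]] ; [E [E b] * [E b]]] ; [E n]]

5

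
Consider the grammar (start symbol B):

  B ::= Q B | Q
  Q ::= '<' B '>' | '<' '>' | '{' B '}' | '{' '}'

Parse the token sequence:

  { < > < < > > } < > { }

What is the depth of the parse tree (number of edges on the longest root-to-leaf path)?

7

[B [Q { [B [Q < >] [B [Q < [B [Q < >]] >]]] }] [B [Q < >] [B [Q { }]]]]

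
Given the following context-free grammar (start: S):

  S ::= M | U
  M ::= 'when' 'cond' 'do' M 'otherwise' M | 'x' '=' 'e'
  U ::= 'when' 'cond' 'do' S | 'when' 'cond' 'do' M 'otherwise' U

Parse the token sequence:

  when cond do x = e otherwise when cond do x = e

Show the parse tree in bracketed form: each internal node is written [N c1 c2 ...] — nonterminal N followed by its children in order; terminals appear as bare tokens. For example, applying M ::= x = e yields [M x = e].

[S [U when cond do [M x = e] otherwise [U when cond do [S [M x = e]]]]]

S
U
when cond do M otherwise U
when cond do x = e otherwise U
when cond do x = e otherwise when cond do S
when cond do x = e otherwise when cond do M
when cond do x = e otherwise when cond do x = e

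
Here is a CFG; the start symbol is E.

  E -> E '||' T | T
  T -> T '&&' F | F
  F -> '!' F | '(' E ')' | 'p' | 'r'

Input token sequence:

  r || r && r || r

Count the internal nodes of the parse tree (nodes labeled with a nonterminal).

11

[E [E [E [T [F r]]] || [T [T [F r]] && [F r]]] || [T [F r]]]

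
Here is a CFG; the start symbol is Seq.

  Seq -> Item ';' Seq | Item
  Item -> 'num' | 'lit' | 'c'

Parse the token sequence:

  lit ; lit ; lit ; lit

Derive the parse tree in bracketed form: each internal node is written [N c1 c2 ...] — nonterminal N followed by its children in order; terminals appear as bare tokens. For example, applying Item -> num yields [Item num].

[Seq [Item lit] ; [Seq [Item lit] ; [Seq [Item lit] ; [Seq [Item lit]]]]]

Seq
Item ; Seq
lit ; Seq
lit ; Item ; Seq
lit ; lit ; Seq
lit ; lit ; Item ; Seq
lit ; lit ; lit ; Seq
lit ; lit ; lit ; Item
lit ; lit ; lit ; lit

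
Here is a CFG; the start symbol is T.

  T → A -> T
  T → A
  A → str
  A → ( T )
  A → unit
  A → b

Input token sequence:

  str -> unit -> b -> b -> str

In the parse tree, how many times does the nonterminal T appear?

5

[T [A str] -> [T [A unit] -> [T [A b] -> [T [A b] -> [T [A str]]]]]]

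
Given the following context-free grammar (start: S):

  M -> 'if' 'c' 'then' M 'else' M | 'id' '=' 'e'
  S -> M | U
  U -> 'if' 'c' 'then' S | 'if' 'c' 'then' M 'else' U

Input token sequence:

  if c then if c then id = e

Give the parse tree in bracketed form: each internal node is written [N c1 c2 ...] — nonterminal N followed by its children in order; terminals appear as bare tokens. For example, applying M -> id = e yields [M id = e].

[S [U if c then [S [U if c then [S [M id = e]]]]]]

S
U
if c then S
if c then U
if c then if c then S
if c then if c then M
if c then if c then id = e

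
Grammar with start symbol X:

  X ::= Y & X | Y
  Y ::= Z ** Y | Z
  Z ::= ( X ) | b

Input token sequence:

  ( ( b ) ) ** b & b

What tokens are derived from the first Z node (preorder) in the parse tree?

[X [Y [Z ( [X [Y [Z ( [X [Y [Z b]]] )]]] )] ** [Y [Z b]]] & [X [Y [Z b]]]]

( ( b ) )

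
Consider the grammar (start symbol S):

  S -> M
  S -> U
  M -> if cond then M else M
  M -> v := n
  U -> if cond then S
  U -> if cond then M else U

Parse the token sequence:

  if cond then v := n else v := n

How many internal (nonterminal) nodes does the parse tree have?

4

[S [M if cond then [M v := n] else [M v := n]]]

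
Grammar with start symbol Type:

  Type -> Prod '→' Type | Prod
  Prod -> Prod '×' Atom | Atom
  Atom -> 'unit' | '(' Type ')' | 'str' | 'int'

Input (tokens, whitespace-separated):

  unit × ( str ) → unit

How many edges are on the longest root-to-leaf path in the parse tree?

6

[Type [Prod [Prod [Atom unit]] × [Atom ( [Type [Prod [Atom str]]] )]] → [Type [Prod [Atom unit]]]]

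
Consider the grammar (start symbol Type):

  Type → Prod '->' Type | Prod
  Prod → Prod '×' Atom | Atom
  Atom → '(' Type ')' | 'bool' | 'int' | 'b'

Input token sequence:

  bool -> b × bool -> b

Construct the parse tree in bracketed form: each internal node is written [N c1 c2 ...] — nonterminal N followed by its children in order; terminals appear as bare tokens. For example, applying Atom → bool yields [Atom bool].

Type
Prod -> Type
Atom -> Type
bool -> Type
bool -> Prod -> Type
bool -> Prod × Atom -> Type
bool -> Atom × Atom -> Type
bool -> b × Atom -> Type
bool -> b × bool -> Type
bool -> b × bool -> Prod
bool -> b × bool -> Atom
bool -> b × bool -> b

[Type [Prod [Atom bool]] -> [Type [Prod [Prod [Atom b]] × [Atom bool]] -> [Type [Prod [Atom b]]]]]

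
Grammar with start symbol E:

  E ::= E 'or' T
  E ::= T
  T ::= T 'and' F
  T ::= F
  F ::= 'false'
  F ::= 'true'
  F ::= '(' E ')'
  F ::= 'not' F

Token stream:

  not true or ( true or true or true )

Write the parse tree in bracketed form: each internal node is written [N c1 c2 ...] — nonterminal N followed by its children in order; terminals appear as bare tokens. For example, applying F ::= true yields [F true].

E
E or T
T or T
F or T
not F or T
not true or T
not true or F
not true or ( E )
not true or ( E or T )
not true or ( E or T or T )
not true or ( T or T or T )
not true or ( F or T or T )
not true or ( true or T or T )
not true or ( true or F or T )
not true or ( true or true or T )
not true or ( true or true or F )
not true or ( true or true or true )

[E [E [T [F not [F true]]]] or [T [F ( [E [E [E [T [F true]]] or [T [F true]]] or [T [F true]]] )]]]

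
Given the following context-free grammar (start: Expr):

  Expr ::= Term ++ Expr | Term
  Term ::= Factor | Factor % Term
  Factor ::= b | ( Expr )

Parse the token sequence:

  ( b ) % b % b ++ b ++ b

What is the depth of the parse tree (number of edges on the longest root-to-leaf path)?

[Expr [Term [Factor ( [Expr [Term [Factor b]]] )] % [Term [Factor b] % [Term [Factor b]]]] ++ [Expr [Term [Factor b]] ++ [Expr [Term [Factor b]]]]]

6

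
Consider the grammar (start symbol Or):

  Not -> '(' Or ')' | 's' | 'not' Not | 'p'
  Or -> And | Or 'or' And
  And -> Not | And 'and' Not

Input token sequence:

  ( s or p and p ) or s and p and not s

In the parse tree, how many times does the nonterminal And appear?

[Or [Or [And [Not ( [Or [Or [And [Not s]]] or [And [And [Not p]] and [Not p]]] )]]] or [And [And [And [Not s]] and [Not p]] and [Not not [Not s]]]]

7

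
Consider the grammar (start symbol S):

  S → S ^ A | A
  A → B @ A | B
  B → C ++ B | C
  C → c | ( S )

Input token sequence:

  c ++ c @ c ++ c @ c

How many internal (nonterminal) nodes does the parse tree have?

[S [A [B [C c] ++ [B [C c]]] @ [A [B [C c] ++ [B [C c]]] @ [A [B [C c]]]]]]

14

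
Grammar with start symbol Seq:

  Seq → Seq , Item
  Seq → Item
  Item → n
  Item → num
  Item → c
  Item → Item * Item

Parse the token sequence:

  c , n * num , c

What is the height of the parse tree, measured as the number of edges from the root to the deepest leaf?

4

[Seq [Seq [Seq [Item c]] , [Item [Item n] * [Item num]]] , [Item c]]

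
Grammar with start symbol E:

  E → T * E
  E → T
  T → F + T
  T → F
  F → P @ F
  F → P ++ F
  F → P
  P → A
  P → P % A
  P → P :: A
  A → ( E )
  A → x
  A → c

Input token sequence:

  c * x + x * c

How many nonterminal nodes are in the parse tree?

[E [T [F [P [A c]]]] * [E [T [F [P [A x]]] + [T [F [P [A x]]]]] * [E [T [F [P [A c]]]]]]]

19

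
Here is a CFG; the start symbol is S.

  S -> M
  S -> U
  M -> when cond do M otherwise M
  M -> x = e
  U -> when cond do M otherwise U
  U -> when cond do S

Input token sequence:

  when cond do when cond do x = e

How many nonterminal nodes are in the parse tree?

[S [U when cond do [S [U when cond do [S [M x = e]]]]]]

6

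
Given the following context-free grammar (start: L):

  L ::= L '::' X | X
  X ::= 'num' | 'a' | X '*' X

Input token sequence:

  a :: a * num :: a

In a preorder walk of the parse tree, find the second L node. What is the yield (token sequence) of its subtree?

[L [L [L [X a]] :: [X [X a] * [X num]]] :: [X a]]

a :: a * num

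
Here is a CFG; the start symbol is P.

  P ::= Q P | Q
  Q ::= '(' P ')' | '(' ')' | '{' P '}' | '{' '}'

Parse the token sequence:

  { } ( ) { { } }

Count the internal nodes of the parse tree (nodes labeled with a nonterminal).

[P [Q { }] [P [Q ( )] [P [Q { [P [Q { }]] }]]]]

8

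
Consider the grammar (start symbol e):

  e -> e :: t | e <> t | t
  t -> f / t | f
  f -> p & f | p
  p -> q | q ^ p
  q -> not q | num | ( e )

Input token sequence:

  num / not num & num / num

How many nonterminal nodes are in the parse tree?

[e [t [f [p [q num]]] / [t [f [p [q not [q num]]] & [f [p [q num]]]] / [t [f [p [q num]]]]]]]

17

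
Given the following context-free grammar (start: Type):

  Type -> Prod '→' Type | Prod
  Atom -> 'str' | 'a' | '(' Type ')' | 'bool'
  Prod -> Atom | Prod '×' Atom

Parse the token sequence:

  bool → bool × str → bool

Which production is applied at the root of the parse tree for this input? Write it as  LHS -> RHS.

Type -> Prod '→' Type

[Type [Prod [Atom bool]] → [Type [Prod [Prod [Atom bool]] × [Atom str]] → [Type [Prod [Atom bool]]]]]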